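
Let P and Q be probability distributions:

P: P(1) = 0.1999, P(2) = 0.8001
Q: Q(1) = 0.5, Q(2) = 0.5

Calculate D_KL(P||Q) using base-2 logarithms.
0.2783 bits

D_KL(P||Q) = Σ P(x) log₂(P(x)/Q(x))

Computing term by term:
  P(1)·log₂(P(1)/Q(1)) = 0.1999·log₂(0.1999/0.5) = -0.26440
  P(2)·log₂(P(2)/Q(2)) = 0.8001·log₂(0.8001/0.5) = 0.54267

D_KL(P||Q) = -0.26440 + 0.54267 = 0.27827 ≈ 0.2783 bits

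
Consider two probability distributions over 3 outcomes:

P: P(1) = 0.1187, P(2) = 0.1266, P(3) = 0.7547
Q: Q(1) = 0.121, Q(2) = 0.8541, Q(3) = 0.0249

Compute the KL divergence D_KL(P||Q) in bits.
3.3624 bits

D_KL(P||Q) = Σ P(x) log₂(P(x)/Q(x))

Computing term by term:
  P(1)·log₂(P(1)/Q(1)) = 0.1187·log₂(0.1187/0.121) = -0.00329
  P(2)·log₂(P(2)/Q(2)) = 0.1266·log₂(0.1266/0.8541) = -0.34867
  P(3)·log₂(P(3)/Q(3)) = 0.7547·log₂(0.7547/0.0249) = 3.71440

D_KL(P||Q) = -0.00329 - 0.34867 + 3.71440 = 3.36244 ≈ 3.3624 bits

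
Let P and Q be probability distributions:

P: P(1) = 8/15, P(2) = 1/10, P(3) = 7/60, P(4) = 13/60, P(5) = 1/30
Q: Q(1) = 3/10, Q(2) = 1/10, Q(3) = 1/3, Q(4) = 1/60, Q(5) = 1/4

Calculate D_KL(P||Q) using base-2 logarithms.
0.9709 bits

D_KL(P||Q) = Σ P(x) log₂(P(x)/Q(x))

Computing term by term:
  P(1)·log₂(P(1)/Q(1)) = (8/15)·log₂((8/15)/(3/10)) = 0.44271
  P(2)·log₂(P(2)/Q(2)) = (1/10)·log₂((1/10)/(1/10)) = 0.00000
  P(3)·log₂(P(3)/Q(3)) = (7/60)·log₂((7/60)/(1/3)) = -0.17670
  P(4)·log₂(P(4)/Q(4)) = (13/60)·log₂((13/60)/(1/60)) = 0.80176
  P(5)·log₂(P(5)/Q(5)) = (1/30)·log₂((1/30)/(1/4)) = -0.09690

D_KL(P||Q) = 0.44271 + 0.00000 - 0.17670 + 0.80176 - 0.09690 = 0.97087 ≈ 0.9709 bits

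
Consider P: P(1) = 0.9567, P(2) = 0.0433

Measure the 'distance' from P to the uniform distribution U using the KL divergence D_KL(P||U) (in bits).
0.7428 bits

U(i) = 1/2 for all i

D_KL(P||U) = Σ P(x) log₂(P(x) / (1/2))
           = Σ P(x) log₂(P(x)) + log₂(2)
           = log₂(2) - H(P)

H(P) = -Σ P(x) log₂(P(x)):
  -P(1)·log₂(P(1)) = -(0.9567)·log₂(0.9567) = 0.06110
  -P(2)·log₂(P(2)) = -(0.0433)·log₂(0.0433) = 0.19613
H(P) = 0.06110 + 0.19613 = 0.25723 bits

log₂(2) = 1.00000 bits

D_KL(P||U) = 1.00000 - 0.25723 = 0.74277 ≈ 0.7428 bits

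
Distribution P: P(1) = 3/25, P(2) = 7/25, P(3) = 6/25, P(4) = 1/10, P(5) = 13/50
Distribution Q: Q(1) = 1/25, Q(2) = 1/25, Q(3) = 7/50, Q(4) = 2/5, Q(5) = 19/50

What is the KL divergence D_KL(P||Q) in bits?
0.8205 bits

D_KL(P||Q) = Σ P(x) log₂(P(x)/Q(x))

Computing term by term:
  P(1)·log₂(P(1)/Q(1)) = (3/25)·log₂((3/25)/(1/25)) = 0.19020
  P(2)·log₂(P(2)/Q(2)) = (7/25)·log₂((7/25)/(1/25)) = 0.78606
  P(3)·log₂(P(3)/Q(3)) = (6/25)·log₂((6/25)/(7/50)) = 0.18663
  P(4)·log₂(P(4)/Q(4)) = (1/10)·log₂((1/10)/(2/5)) = -0.20000
  P(5)·log₂(P(5)/Q(5)) = (13/50)·log₂((13/50)/(19/50)) = -0.14235

D_KL(P||Q) = 0.19020 + 0.78606 + 0.18663 - 0.20000 - 0.14235 = 0.82054 ≈ 0.8205 bits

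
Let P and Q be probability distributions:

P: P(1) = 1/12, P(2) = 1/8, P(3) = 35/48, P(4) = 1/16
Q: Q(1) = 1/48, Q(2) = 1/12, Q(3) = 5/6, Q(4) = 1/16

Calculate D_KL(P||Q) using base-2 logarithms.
0.0993 bits

D_KL(P||Q) = Σ P(x) log₂(P(x)/Q(x))

Computing term by term:
  P(1)·log₂(P(1)/Q(1)) = (1/12)·log₂((1/12)/(1/48)) = 0.16667
  P(2)·log₂(P(2)/Q(2)) = (1/8)·log₂((1/8)/(1/12)) = 0.07312
  P(3)·log₂(P(3)/Q(3)) = (35/48)·log₂((35/48)/(5/6)) = -0.14047
  P(4)·log₂(P(4)/Q(4)) = (1/16)·log₂((1/16)/(1/16)) = 0.00000

D_KL(P||Q) = 0.16667 + 0.07312 - 0.14047 + 0.00000 = 0.09932 ≈ 0.0993 bits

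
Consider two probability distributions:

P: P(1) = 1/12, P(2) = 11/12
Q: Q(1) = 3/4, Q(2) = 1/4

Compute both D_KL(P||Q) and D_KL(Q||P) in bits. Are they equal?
D_KL(P||Q) = 1.4541 bits, D_KL(Q||P) = 1.9088 bits. No, they are not equal.

D_KL(P||Q) = Σ P(x) log₂(P(x)/Q(x))

Computing term by term:
  P(1)·log₂(P(1)/Q(1)) = (1/12)·log₂((1/12)/(3/4)) = -0.26416
  P(2)·log₂(P(2)/Q(2)) = (11/12)·log₂((11/12)/(1/4)) = 1.71826

D_KL(P||Q) = -0.26416 + 1.71826 = 1.45410 ≈ 1.4541 bits

D_KL(Q||P) = Σ Q(x) log₂(Q(x)/P(x))

Computing term by term:
  Q(1)·log₂(Q(1)/P(1)) = (3/4)·log₂((3/4)/(1/12)) = 2.37744
  Q(2)·log₂(Q(2)/P(2)) = (1/4)·log₂((1/4)/(11/12)) = -0.46862

D_KL(Q||P) = 2.37744 - 0.46862 = 1.90882 ≈ 1.9088 bits

These are NOT equal (difference: 0.4547 bits). KL divergence is asymmetric: D_KL(P||Q) ≠ D_KL(Q||P) in general.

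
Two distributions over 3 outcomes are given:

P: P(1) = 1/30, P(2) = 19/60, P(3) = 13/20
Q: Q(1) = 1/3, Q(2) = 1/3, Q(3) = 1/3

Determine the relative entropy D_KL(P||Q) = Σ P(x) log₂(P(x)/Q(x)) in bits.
0.4921 bits

D_KL(P||Q) = Σ P(x) log₂(P(x)/Q(x))

Computing term by term:
  P(1)·log₂(P(1)/Q(1)) = (1/30)·log₂((1/30)/(1/3)) = -0.11073
  P(2)·log₂(P(2)/Q(2)) = (19/60)·log₂((19/60)/(1/3)) = -0.02343
  P(3)·log₂(P(3)/Q(3)) = (13/20)·log₂((13/20)/(1/3)) = 0.62626

D_KL(P||Q) = -0.11073 - 0.02343 + 0.62626 = 0.49210 ≈ 0.4921 bits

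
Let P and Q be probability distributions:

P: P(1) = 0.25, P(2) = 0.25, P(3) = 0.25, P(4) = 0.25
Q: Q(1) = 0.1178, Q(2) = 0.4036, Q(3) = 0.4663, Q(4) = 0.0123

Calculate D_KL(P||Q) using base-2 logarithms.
0.9601 bits

D_KL(P||Q) = Σ P(x) log₂(P(x)/Q(x))

Computing term by term:
  P(1)·log₂(P(1)/Q(1)) = 0.25·log₂(0.25/0.1178) = 0.27140
  P(2)·log₂(P(2)/Q(2)) = 0.25·log₂(0.25/0.4036) = -0.17275
  P(3)·log₂(P(3)/Q(3)) = 0.25·log₂(0.25/0.4663) = -0.22483
  P(4)·log₂(P(4)/Q(4)) = 0.25·log₂(0.25/0.0123) = 1.08630

D_KL(P||Q) = 0.27140 - 0.17275 - 0.22483 + 1.08630 = 0.96012 ≈ 0.9601 bits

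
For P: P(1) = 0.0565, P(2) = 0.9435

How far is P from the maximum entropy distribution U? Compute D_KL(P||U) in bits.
0.6866 bits

U(i) = 1/2 for all i

D_KL(P||U) = Σ P(x) log₂(P(x) / (1/2))
           = Σ P(x) log₂(P(x)) + log₂(2)
           = log₂(2) - H(P)

H(P) = -Σ P(x) log₂(P(x)):
  -P(1)·log₂(P(1)) = -(0.0565)·log₂(0.0565) = 0.23423
  -P(2)·log₂(P(2)) = -(0.9435)·log₂(0.9435) = 0.07916
H(P) = 0.23423 + 0.07916 = 0.31339 bits

log₂(2) = 1.00000 bits

D_KL(P||U) = 1.00000 - 0.31339 = 0.68661 ≈ 0.6866 bits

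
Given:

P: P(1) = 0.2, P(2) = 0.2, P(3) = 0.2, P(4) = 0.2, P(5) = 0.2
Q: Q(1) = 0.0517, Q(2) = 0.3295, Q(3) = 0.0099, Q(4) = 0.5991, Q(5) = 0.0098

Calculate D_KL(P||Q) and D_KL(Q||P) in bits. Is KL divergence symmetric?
D_KL(P||Q) = 1.6672 bits, D_KL(Q||P) = 0.9991 bits. No, KL divergence is not symmetric.

D_KL(P||Q) = Σ P(x) log₂(P(x)/Q(x))

Computing term by term:
  P(1)·log₂(P(1)/Q(1)) = 0.2·log₂(0.2/0.0517) = 0.39035
  P(2)·log₂(P(2)/Q(2)) = 0.2·log₂(0.2/0.3295) = -0.14406
  P(3)·log₂(P(3)/Q(3)) = 0.2·log₂(0.2/0.0099) = 0.86729
  P(4)·log₂(P(4)/Q(4)) = 0.2·log₂(0.2/0.5991) = -0.31656
  P(5)·log₂(P(5)/Q(5)) = 0.2·log₂(0.2/0.0098) = 0.87021

D_KL(P||Q) = 0.39035 - 0.14406 + 0.86729 - 0.31656 + 0.87021 = 1.66723 ≈ 1.6672 bits

D_KL(Q||P) = Σ Q(x) log₂(Q(x)/P(x))

Computing term by term:
  Q(1)·log₂(Q(1)/P(1)) = 0.0517·log₂(0.0517/0.2) = -0.10091
  Q(2)·log₂(Q(2)/P(2)) = 0.3295·log₂(0.3295/0.2) = 0.23733
  Q(3)·log₂(Q(3)/P(3)) = 0.0099·log₂(0.0099/0.2) = -0.04293
  Q(4)·log₂(Q(4)/P(4)) = 0.5991·log₂(0.5991/0.2) = 0.94825
  Q(5)·log₂(Q(5)/P(5)) = 0.0098·log₂(0.0098/0.2) = -0.04264

D_KL(Q||P) = -0.10091 + 0.23733 - 0.04293 + 0.94825 - 0.04264 = 0.99910 ≈ 0.9991 bits

These are NOT equal (difference: 0.6681 bits). KL divergence is asymmetric: D_KL(P||Q) ≠ D_KL(Q||P) in general.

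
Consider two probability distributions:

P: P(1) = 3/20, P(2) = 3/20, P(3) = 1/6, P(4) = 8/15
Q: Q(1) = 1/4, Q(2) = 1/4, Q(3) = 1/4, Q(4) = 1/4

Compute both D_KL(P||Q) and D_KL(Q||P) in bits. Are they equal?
D_KL(P||Q) = 0.2644 bits, D_KL(Q||P) = 0.2414 bits. No, they are not equal.

D_KL(P||Q) = Σ P(x) log₂(P(x)/Q(x))

Computing term by term:
  P(1)·log₂(P(1)/Q(1)) = (3/20)·log₂((3/20)/(1/4)) = -0.11054
  P(2)·log₂(P(2)/Q(2)) = (3/20)·log₂((3/20)/(1/4)) = -0.11054
  P(3)·log₂(P(3)/Q(3)) = (1/6)·log₂((1/6)/(1/4)) = -0.09749
  P(4)·log₂(P(4)/Q(4)) = (8/15)·log₂((8/15)/(1/4)) = 0.58299

D_KL(P||Q) = -0.11054 - 0.11054 - 0.09749 + 0.58299 = 0.26442 ≈ 0.2644 bits

D_KL(Q||P) = Σ Q(x) log₂(Q(x)/P(x))

Computing term by term:
  Q(1)·log₂(Q(1)/P(1)) = (1/4)·log₂((1/4)/(3/20)) = 0.18424
  Q(2)·log₂(Q(2)/P(2)) = (1/4)·log₂((1/4)/(3/20)) = 0.18424
  Q(3)·log₂(Q(3)/P(3)) = (1/4)·log₂((1/4)/(1/6)) = 0.14624
  Q(4)·log₂(Q(4)/P(4)) = (1/4)·log₂((1/4)/(8/15)) = -0.27328

D_KL(Q||P) = 0.18424 + 0.18424 + 0.14624 - 0.27328 = 0.24144 ≈ 0.2414 bits

These are NOT equal (difference: 0.0230 bits). KL divergence is asymmetric: D_KL(P||Q) ≠ D_KL(Q||P) in general.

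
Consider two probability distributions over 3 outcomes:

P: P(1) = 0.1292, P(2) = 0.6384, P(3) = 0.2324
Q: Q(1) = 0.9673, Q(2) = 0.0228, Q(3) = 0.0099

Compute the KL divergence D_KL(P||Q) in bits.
3.7519 bits

D_KL(P||Q) = Σ P(x) log₂(P(x)/Q(x))

Computing term by term:
  P(1)·log₂(P(1)/Q(1)) = 0.1292·log₂(0.1292/0.9673) = -0.37524
  P(2)·log₂(P(2)/Q(2)) = 0.6384·log₂(0.6384/0.0228) = 3.06902
  P(3)·log₂(P(3)/Q(3)) = 0.2324·log₂(0.2324/0.0099) = 1.05813

D_KL(P||Q) = -0.37524 + 3.06902 + 1.05813 = 3.75191 ≈ 3.7519 bits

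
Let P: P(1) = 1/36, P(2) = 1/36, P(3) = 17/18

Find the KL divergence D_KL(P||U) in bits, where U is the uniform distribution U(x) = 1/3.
1.2199 bits

U(i) = 1/3 for all i

D_KL(P||U) = Σ P(x) log₂(P(x) / (1/3))
           = Σ P(x) log₂(P(x)) + log₂(3)
           = log₂(3) - H(P)

H(P) = -Σ P(x) log₂(P(x)):
  -P(1)·log₂(P(1)) = -(1/36)·log₂(1/36) = 0.14361
  -P(2)·log₂(P(2)) = -(1/36)·log₂(1/36) = 0.14361
  -P(3)·log₂(P(3)) = -(17/18)·log₂(17/18) = 0.07788
H(P) = 0.14361 + 0.14361 + 0.07788 = 0.36510 bits

log₂(3) = 1.58496 bits

D_KL(P||U) = 1.58496 - 0.36510 = 1.21986 ≈ 1.2199 bits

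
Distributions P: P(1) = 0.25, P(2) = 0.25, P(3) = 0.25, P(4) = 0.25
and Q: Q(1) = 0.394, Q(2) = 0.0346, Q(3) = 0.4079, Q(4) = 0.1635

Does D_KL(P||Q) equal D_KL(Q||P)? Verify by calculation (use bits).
D_KL(P||Q) = 0.5258 bits, D_KL(Q||P) = 0.3478 bits. No — D_KL(P||Q) ≠ D_KL(Q||P) for this pair.

D_KL(P||Q) = Σ P(x) log₂(P(x)/Q(x))

Computing term by term:
  P(1)·log₂(P(1)/Q(1)) = 0.25·log₂(0.25/0.394) = -0.16407
  P(2)·log₂(P(2)/Q(2)) = 0.25·log₂(0.25/0.0346) = 0.71327
  P(3)·log₂(P(3)/Q(3)) = 0.25·log₂(0.25/0.4079) = -0.17657
  P(4)·log₂(P(4)/Q(4)) = 0.25·log₂(0.25/0.1635) = 0.15316

D_KL(P||Q) = -0.16407 + 0.71327 - 0.17657 + 0.15316 = 0.52579 ≈ 0.5258 bits

D_KL(Q||P) = Σ Q(x) log₂(Q(x)/P(x))

Computing term by term:
  Q(1)·log₂(Q(1)/P(1)) = 0.394·log₂(0.394/0.25) = 0.25857
  Q(2)·log₂(Q(2)/P(2)) = 0.0346·log₂(0.0346/0.25) = -0.09872
  Q(3)·log₂(Q(3)/P(3)) = 0.4079·log₂(0.4079/0.25) = 0.28809
  Q(4)·log₂(Q(4)/P(4)) = 0.1635·log₂(0.1635/0.25) = -0.10017

D_KL(Q||P) = 0.25857 - 0.09872 + 0.28809 - 0.10017 = 0.34777 ≈ 0.3478 bits

These are NOT equal (difference: 0.1780 bits). KL divergence is asymmetric: D_KL(P||Q) ≠ D_KL(Q||P) in general.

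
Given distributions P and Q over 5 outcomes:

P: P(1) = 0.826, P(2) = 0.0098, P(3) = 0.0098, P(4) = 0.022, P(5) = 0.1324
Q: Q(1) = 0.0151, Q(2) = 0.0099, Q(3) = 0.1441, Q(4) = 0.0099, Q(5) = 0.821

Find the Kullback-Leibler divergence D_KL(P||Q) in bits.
4.4076 bits

D_KL(P||Q) = Σ P(x) log₂(P(x)/Q(x))

Computing term by term:
  P(1)·log₂(P(1)/Q(1)) = 0.826·log₂(0.826/0.0151) = 4.76893
  P(2)·log₂(P(2)/Q(2)) = 0.0098·log₂(0.0098/0.0099) = -0.00014
  P(3)·log₂(P(3)/Q(3)) = 0.0098·log₂(0.0098/0.1441) = -0.03801
  P(4)·log₂(P(4)/Q(4)) = 0.022·log₂(0.022/0.0099) = 0.02534
  P(5)·log₂(P(5)/Q(5)) = 0.1324·log₂(0.1324/0.821) = -0.34854

D_KL(P||Q) = 4.76893 - 0.00014 - 0.03801 + 0.02534 - 0.34854 = 4.40758 ≈ 4.4076 bits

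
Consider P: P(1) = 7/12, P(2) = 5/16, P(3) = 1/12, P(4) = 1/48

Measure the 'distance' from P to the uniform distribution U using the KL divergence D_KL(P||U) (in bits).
0.6069 bits

U(i) = 1/4 for all i

D_KL(P||U) = Σ P(x) log₂(P(x) / (1/4))
           = Σ P(x) log₂(P(x)) + log₂(4)
           = log₂(4) - H(P)

H(P) = -Σ P(x) log₂(P(x)):
  -P(1)·log₂(P(1)) = -(7/12)·log₂(7/12) = 0.45360
  -P(2)·log₂(P(2)) = -(5/16)·log₂(5/16) = 0.52440
  -P(3)·log₂(P(3)) = -(1/12)·log₂(1/12) = 0.29875
  -P(4)·log₂(P(4)) = -(1/48)·log₂(1/48) = 0.11635
H(P) = 0.45360 + 0.52440 + 0.29875 + 0.11635 = 1.39310 bits

log₂(4) = 2.00000 bits

D_KL(P||U) = 2.00000 - 1.39310 = 0.60690 ≈ 0.6069 bits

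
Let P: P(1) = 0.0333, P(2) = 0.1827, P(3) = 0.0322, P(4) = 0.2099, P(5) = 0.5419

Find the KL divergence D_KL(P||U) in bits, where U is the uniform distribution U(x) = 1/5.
0.5991 bits

U(i) = 1/5 for all i

D_KL(P||U) = Σ P(x) log₂(P(x) / (1/5))
           = Σ P(x) log₂(P(x)) + log₂(5)
           = log₂(5) - H(P)

H(P) = -Σ P(x) log₂(P(x)):
  -P(1)·log₂(P(1)) = -(0.0333)·log₂(0.0333) = 0.16345
  -P(2)·log₂(P(2)) = -(0.1827)·log₂(0.1827) = 0.44806
  -P(3)·log₂(P(3)) = -(0.0322)·log₂(0.0322) = 0.15961
  -P(4)·log₂(P(4)) = -(0.2099)·log₂(0.2099) = 0.47274
  -P(5)·log₂(P(5)) = -(0.5419)·log₂(0.5419) = 0.47899
H(P) = 0.16345 + 0.44806 + 0.15961 + 0.47274 + 0.47899 = 1.72285 bits

log₂(5) = 2.32193 bits

D_KL(P||U) = 2.32193 - 1.72285 = 0.59908 ≈ 0.5991 bits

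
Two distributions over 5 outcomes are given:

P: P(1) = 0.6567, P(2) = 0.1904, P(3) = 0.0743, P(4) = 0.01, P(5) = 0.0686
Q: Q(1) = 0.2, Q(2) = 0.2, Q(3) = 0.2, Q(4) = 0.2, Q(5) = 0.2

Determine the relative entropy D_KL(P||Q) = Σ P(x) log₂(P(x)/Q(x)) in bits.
0.8576 bits

D_KL(P||Q) = Σ P(x) log₂(P(x)/Q(x))

Computing term by term:
  P(1)·log₂(P(1)/Q(1)) = 0.6567·log₂(0.6567/0.2) = 1.12639
  P(2)·log₂(P(2)/Q(2)) = 0.1904·log₂(0.1904/0.2) = -0.01351
  P(3)·log₂(P(3)/Q(3)) = 0.0743·log₂(0.0743/0.2) = -0.10614
  P(4)·log₂(P(4)/Q(4)) = 0.01·log₂(0.01/0.2) = -0.04322
  P(5)·log₂(P(5)/Q(5)) = 0.0686·log₂(0.0686/0.2) = -0.10590

D_KL(P||Q) = 1.12639 - 0.01351 - 0.10614 - 0.04322 - 0.10590 = 0.85762 ≈ 0.8576 bits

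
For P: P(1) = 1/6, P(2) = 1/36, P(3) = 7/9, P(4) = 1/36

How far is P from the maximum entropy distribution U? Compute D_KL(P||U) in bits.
1.0000 bits

U(i) = 1/4 for all i

D_KL(P||U) = Σ P(x) log₂(P(x) / (1/4))
           = Σ P(x) log₂(P(x)) + log₂(4)
           = log₂(4) - H(P)

H(P) = -Σ P(x) log₂(P(x)):
  -P(1)·log₂(P(1)) = -(1/6)·log₂(1/6) = 0.43083
  -P(2)·log₂(P(2)) = -(1/36)·log₂(1/36) = 0.14361
  -P(3)·log₂(P(3)) = -(7/9)·log₂(7/9) = 0.28200
  -P(4)·log₂(P(4)) = -(1/36)·log₂(1/36) = 0.14361
H(P) = 0.43083 + 0.14361 + 0.28200 + 0.14361 = 1.00005 bits

log₂(4) = 2.00000 bits

D_KL(P||U) = 2.00000 - 1.00005 = 0.99995 ≈ 1.0000 bits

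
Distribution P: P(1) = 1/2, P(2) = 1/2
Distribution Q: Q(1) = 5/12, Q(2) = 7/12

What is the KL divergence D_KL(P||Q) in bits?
0.0203 bits

D_KL(P||Q) = Σ P(x) log₂(P(x)/Q(x))

Computing term by term:
  P(1)·log₂(P(1)/Q(1)) = (1/2)·log₂((1/2)/(5/12)) = 0.13152
  P(2)·log₂(P(2)/Q(2)) = (1/2)·log₂((1/2)/(7/12)) = -0.11120

D_KL(P||Q) = 0.13152 - 0.11120 = 0.02032 ≈ 0.0203 bits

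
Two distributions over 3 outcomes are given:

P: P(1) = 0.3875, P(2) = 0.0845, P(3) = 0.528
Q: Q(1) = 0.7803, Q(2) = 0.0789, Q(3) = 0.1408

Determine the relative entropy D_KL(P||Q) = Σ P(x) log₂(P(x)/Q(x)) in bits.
0.6239 bits

D_KL(P||Q) = Σ P(x) log₂(P(x)/Q(x))

Computing term by term:
  P(1)·log₂(P(1)/Q(1)) = 0.3875·log₂(0.3875/0.7803) = -0.39131
  P(2)·log₂(P(2)/Q(2)) = 0.0845·log₂(0.0845/0.0789) = 0.00836
  P(3)·log₂(P(3)/Q(3)) = 0.528·log₂(0.528/0.1408) = 1.00684

D_KL(P||Q) = -0.39131 + 0.00836 + 1.00684 = 0.62389 ≈ 0.6239 bits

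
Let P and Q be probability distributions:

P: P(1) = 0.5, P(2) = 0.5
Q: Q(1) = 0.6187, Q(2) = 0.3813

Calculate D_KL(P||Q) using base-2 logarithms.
0.0418 bits

D_KL(P||Q) = Σ P(x) log₂(P(x)/Q(x))

Computing term by term:
  P(1)·log₂(P(1)/Q(1)) = 0.5·log₂(0.5/0.6187) = -0.15366
  P(2)·log₂(P(2)/Q(2)) = 0.5·log₂(0.5/0.3813) = 0.19550

D_KL(P||Q) = -0.15366 + 0.19550 = 0.04184 ≈ 0.0418 bits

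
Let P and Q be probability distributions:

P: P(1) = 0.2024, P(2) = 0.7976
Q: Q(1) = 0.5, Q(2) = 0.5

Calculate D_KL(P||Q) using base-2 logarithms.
0.2733 bits

D_KL(P||Q) = Σ P(x) log₂(P(x)/Q(x))

Computing term by term:
  P(1)·log₂(P(1)/Q(1)) = 0.2024·log₂(0.2024/0.5) = -0.26408
  P(2)·log₂(P(2)/Q(2)) = 0.7976·log₂(0.7976/0.5) = 0.53737

D_KL(P||Q) = -0.26408 + 0.53737 = 0.27329 ≈ 0.2733 bits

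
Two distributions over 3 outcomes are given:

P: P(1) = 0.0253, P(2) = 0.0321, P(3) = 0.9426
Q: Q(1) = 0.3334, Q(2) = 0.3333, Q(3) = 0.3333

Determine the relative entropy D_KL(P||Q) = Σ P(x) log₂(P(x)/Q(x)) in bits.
1.2112 bits

D_KL(P||Q) = Σ P(x) log₂(P(x)/Q(x))

Computing term by term:
  P(1)·log₂(P(1)/Q(1)) = 0.0253·log₂(0.0253/0.3334) = -0.09412
  P(2)·log₂(P(2)/Q(2)) = 0.0321·log₂(0.0321/0.3333) = -0.10838
  P(3)·log₂(P(3)/Q(3)) = 0.9426·log₂(0.9426/0.3333) = 1.41373

D_KL(P||Q) = -0.09412 - 0.10838 + 1.41373 = 1.21123 ≈ 1.2112 bits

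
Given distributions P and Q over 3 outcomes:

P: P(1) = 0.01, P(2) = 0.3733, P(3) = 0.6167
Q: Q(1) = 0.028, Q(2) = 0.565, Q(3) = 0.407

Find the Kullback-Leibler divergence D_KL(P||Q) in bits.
0.1317 bits

D_KL(P||Q) = Σ P(x) log₂(P(x)/Q(x))

Computing term by term:
  P(1)·log₂(P(1)/Q(1)) = 0.01·log₂(0.01/0.028) = -0.01485
  P(2)·log₂(P(2)/Q(2)) = 0.3733·log₂(0.3733/0.565) = -0.22320
  P(3)·log₂(P(3)/Q(3)) = 0.6167·log₂(0.6167/0.407) = 0.36974

D_KL(P||Q) = -0.01485 - 0.22320 + 0.36974 = 0.13169 ≈ 0.1317 bits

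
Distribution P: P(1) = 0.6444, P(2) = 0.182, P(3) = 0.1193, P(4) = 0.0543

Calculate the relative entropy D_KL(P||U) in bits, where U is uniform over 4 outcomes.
0.5500 bits

U(i) = 1/4 for all i

D_KL(P||U) = Σ P(x) log₂(P(x) / (1/4))
           = Σ P(x) log₂(P(x)) + log₂(4)
           = log₂(4) - H(P)

H(P) = -Σ P(x) log₂(P(x)):
  -P(1)·log₂(P(1)) = -(0.6444)·log₂(0.6444) = 0.40853
  -P(2)·log₂(P(2)) = -(0.182)·log₂(0.182) = 0.44735
  -P(3)·log₂(P(3)) = -(0.1193)·log₂(0.1193) = 0.36593
  -P(4)·log₂(P(4)) = -(0.0543)·log₂(0.0543) = 0.22822
H(P) = 0.40853 + 0.44735 + 0.36593 + 0.22822 = 1.45003 bits

log₂(4) = 2.00000 bits

D_KL(P||U) = 2.00000 - 1.45003 = 0.54997 ≈ 0.5500 bits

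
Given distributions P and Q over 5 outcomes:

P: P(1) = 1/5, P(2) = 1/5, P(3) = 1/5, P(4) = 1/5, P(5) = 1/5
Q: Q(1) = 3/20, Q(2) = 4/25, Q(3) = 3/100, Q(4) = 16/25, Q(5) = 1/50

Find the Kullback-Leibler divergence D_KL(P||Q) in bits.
1.0236 bits

D_KL(P||Q) = Σ P(x) log₂(P(x)/Q(x))

Computing term by term:
  P(1)·log₂(P(1)/Q(1)) = (1/5)·log₂((1/5)/(3/20)) = 0.08301
  P(2)·log₂(P(2)/Q(2)) = (1/5)·log₂((1/5)/(4/25)) = 0.06439
  P(3)·log₂(P(3)/Q(3)) = (1/5)·log₂((1/5)/(3/100)) = 0.54739
  P(4)·log₂(P(4)/Q(4)) = (1/5)·log₂((1/5)/(16/25)) = -0.33561
  P(5)·log₂(P(5)/Q(5)) = (1/5)·log₂((1/5)/(1/50)) = 0.66439

D_KL(P||Q) = 0.08301 + 0.06439 + 0.54739 - 0.33561 + 0.66439 = 1.02357 ≈ 1.0236 bits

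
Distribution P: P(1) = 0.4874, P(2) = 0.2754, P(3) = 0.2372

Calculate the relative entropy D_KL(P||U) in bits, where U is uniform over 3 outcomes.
0.0749 bits

U(i) = 1/3 for all i

D_KL(P||U) = Σ P(x) log₂(P(x) / (1/3))
           = Σ P(x) log₂(P(x)) + log₂(3)
           = log₂(3) - H(P)

H(P) = -Σ P(x) log₂(P(x)):
  -P(1)·log₂(P(1)) = -(0.4874)·log₂(0.4874) = 0.50535
  -P(2)·log₂(P(2)) = -(0.2754)·log₂(0.2754) = 0.51235
  -P(3)·log₂(P(3)) = -(0.2372)·log₂(0.2372) = 0.49239
H(P) = 0.50535 + 0.51235 + 0.49239 = 1.51009 bits

log₂(3) = 1.58496 bits

D_KL(P||U) = 1.58496 - 1.51009 = 0.07487 ≈ 0.0749 bits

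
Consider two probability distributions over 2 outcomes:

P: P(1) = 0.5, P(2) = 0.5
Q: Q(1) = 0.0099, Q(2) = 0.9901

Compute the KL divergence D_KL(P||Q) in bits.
2.3364 bits

D_KL(P||Q) = Σ P(x) log₂(P(x)/Q(x))

Computing term by term:
  P(1)·log₂(P(1)/Q(1)) = 0.5·log₂(0.5/0.0099) = 2.82918
  P(2)·log₂(P(2)/Q(2)) = 0.5·log₂(0.5/0.9901) = -0.49282

D_KL(P||Q) = 2.82918 - 0.49282 = 2.33636 ≈ 2.3364 bits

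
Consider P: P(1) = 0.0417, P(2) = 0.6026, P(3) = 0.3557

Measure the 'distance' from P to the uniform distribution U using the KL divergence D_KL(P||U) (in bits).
0.4230 bits

U(i) = 1/3 for all i

D_KL(P||U) = Σ P(x) log₂(P(x) / (1/3))
           = Σ P(x) log₂(P(x)) + log₂(3)
           = log₂(3) - H(P)

H(P) = -Σ P(x) log₂(P(x)):
  -P(1)·log₂(P(1)) = -(0.0417)·log₂(0.0417) = 0.19114
  -P(2)·log₂(P(2)) = -(0.6026)·log₂(0.6026) = 0.44034
  -P(3)·log₂(P(3)) = -(0.3557)·log₂(0.3557) = 0.53044
H(P) = 0.19114 + 0.44034 + 0.53044 = 1.16192 bits

log₂(3) = 1.58496 bits

D_KL(P||U) = 1.58496 - 1.16192 = 0.42304 ≈ 0.4230 bits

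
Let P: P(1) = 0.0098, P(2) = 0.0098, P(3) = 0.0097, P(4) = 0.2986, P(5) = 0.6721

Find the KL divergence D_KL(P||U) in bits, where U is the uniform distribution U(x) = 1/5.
1.2203 bits

U(i) = 1/5 for all i

D_KL(P||U) = Σ P(x) log₂(P(x) / (1/5))
           = Σ P(x) log₂(P(x)) + log₂(5)
           = log₂(5) - H(P)

H(P) = -Σ P(x) log₂(P(x)):
  -P(1)·log₂(P(1)) = -(0.0098)·log₂(0.0098) = 0.06540
  -P(2)·log₂(P(2)) = -(0.0098)·log₂(0.0098) = 0.06540
  -P(3)·log₂(P(3)) = -(0.0097)·log₂(0.0097) = 0.06487
  -P(4)·log₂(P(4)) = -(0.2986)·log₂(0.2986) = 0.52067
  -P(5)·log₂(P(5)) = -(0.6721)·log₂(0.6721) = 0.38528
H(P) = 0.06540 + 0.06540 + 0.06487 + 0.52067 + 0.38528 = 1.10162 bits

log₂(5) = 2.32193 bits

D_KL(P||U) = 2.32193 - 1.10162 = 1.22031 ≈ 1.2203 bits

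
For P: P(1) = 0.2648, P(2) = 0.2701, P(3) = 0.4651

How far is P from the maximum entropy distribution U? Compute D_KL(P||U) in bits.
0.0536 bits

U(i) = 1/3 for all i

D_KL(P||U) = Σ P(x) log₂(P(x) / (1/3))
           = Σ P(x) log₂(P(x)) + log₂(3)
           = log₂(3) - H(P)

H(P) = -Σ P(x) log₂(P(x)):
  -P(1)·log₂(P(1)) = -(0.2648)·log₂(0.2648) = 0.50763
  -P(2)·log₂(P(2)) = -(0.2701)·log₂(0.2701) = 0.51007
  -P(3)·log₂(P(3)) = -(0.4651)·log₂(0.4651) = 0.51365
H(P) = 0.50763 + 0.51007 + 0.51365 = 1.53135 bits

log₂(3) = 1.58496 bits

D_KL(P||U) = 1.58496 - 1.53135 = 0.05361 ≈ 0.0536 bits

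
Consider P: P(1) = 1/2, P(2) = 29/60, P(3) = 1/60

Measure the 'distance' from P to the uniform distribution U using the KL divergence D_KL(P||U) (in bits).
0.4795 bits

U(i) = 1/3 for all i

D_KL(P||U) = Σ P(x) log₂(P(x) / (1/3))
           = Σ P(x) log₂(P(x)) + log₂(3)
           = log₂(3) - H(P)

H(P) = -Σ P(x) log₂(P(x)):
  -P(1)·log₂(P(1)) = -(1/2)·log₂(1/2) = 0.50000
  -P(2)·log₂(P(2)) = -(29/60)·log₂(29/60) = 0.50697
  -P(3)·log₂(P(3)) = -(1/60)·log₂(1/60) = 0.09845
H(P) = 0.50000 + 0.50697 + 0.09845 = 1.10542 bits

log₂(3) = 1.58496 bits

D_KL(P||U) = 1.58496 - 1.10542 = 0.47954 ≈ 0.4795 bits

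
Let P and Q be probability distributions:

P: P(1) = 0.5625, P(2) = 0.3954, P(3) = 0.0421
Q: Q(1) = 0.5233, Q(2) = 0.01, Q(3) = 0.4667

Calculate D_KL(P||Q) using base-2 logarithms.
2.0102 bits

D_KL(P||Q) = Σ P(x) log₂(P(x)/Q(x))

Computing term by term:
  P(1)·log₂(P(1)/Q(1)) = 0.5625·log₂(0.5625/0.5233) = 0.05862
  P(2)·log₂(P(2)/Q(2)) = 0.3954·log₂(0.3954/0.01) = 2.09769
  P(3)·log₂(P(3)/Q(3)) = 0.0421·log₂(0.0421/0.4667) = -0.14611

D_KL(P||Q) = 0.05862 + 2.09769 - 0.14611 = 2.01020 ≈ 2.0102 bits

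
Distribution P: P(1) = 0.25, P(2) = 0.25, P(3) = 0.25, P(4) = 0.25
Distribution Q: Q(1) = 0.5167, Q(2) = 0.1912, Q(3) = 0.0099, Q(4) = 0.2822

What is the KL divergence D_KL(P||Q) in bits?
0.9558 bits

D_KL(P||Q) = Σ P(x) log₂(P(x)/Q(x))

Computing term by term:
  P(1)·log₂(P(1)/Q(1)) = 0.25·log₂(0.25/0.5167) = -0.26185
  P(2)·log₂(P(2)/Q(2)) = 0.25·log₂(0.25/0.1912) = 0.09671
  P(3)·log₂(P(3)/Q(3)) = 0.25·log₂(0.25/0.0099) = 1.16459
  P(4)·log₂(P(4)/Q(4)) = 0.25·log₂(0.25/0.2822) = -0.04370

D_KL(P||Q) = -0.26185 + 0.09671 + 1.16459 - 0.04370 = 0.95575 ≈ 0.9558 bits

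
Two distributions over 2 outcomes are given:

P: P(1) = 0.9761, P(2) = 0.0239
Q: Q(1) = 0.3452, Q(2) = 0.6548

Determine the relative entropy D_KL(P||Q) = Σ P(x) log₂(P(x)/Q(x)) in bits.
1.3496 bits

D_KL(P||Q) = Σ P(x) log₂(P(x)/Q(x))

Computing term by term:
  P(1)·log₂(P(1)/Q(1)) = 0.9761·log₂(0.9761/0.3452) = 1.46376
  P(2)·log₂(P(2)/Q(2)) = 0.0239·log₂(0.0239/0.6548) = -0.11415

D_KL(P||Q) = 1.46376 - 0.11415 = 1.34961 ≈ 1.3496 bits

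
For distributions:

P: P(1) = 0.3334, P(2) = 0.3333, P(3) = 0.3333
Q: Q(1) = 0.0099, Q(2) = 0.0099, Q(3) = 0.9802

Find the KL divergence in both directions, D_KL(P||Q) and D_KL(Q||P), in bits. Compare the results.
D_KL(P||Q) = 2.8638 bits, D_KL(Q||P) = 1.4250 bits. D_KL(P||Q) is larger than D_KL(Q||P) by 1.4388 bits; the two directions differ.

D_KL(P||Q) = Σ P(x) log₂(P(x)/Q(x))

Computing term by term:
  P(1)·log₂(P(1)/Q(1)) = 0.3334·log₂(0.3334/0.0099) = 1.69157
  P(2)·log₂(P(2)/Q(2)) = 0.3333·log₂(0.3333/0.0099) = 1.69091
  P(3)·log₂(P(3)/Q(3)) = 0.3333·log₂(0.3333/0.9802) = -0.51870

D_KL(P||Q) = 1.69157 + 1.69091 - 0.51870 = 2.86378 ≈ 2.8638 bits

D_KL(Q||P) = Σ Q(x) log₂(Q(x)/P(x))

Computing term by term:
  Q(1)·log₂(Q(1)/P(1)) = 0.0099·log₂(0.0099/0.3334) = -0.05023
  Q(2)·log₂(Q(2)/P(2)) = 0.0099·log₂(0.0099/0.3333) = -0.05023
  Q(3)·log₂(Q(3)/P(3)) = 0.9802·log₂(0.9802/0.3333) = 1.52544

D_KL(Q||P) = -0.05023 - 0.05023 + 1.52544 = 1.42498 ≈ 1.4250 bits

These are NOT equal (difference: 1.4388 bits). KL divergence is asymmetric: D_KL(P||Q) ≠ D_KL(Q||P) in general.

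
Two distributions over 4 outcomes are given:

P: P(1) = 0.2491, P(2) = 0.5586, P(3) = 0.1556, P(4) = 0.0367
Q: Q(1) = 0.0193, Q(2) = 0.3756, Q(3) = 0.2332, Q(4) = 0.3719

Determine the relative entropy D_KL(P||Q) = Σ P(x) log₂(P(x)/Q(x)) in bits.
1.0256 bits

D_KL(P||Q) = Σ P(x) log₂(P(x)/Q(x))

Computing term by term:
  P(1)·log₂(P(1)/Q(1)) = 0.2491·log₂(0.2491/0.0193) = 0.91919
  P(2)·log₂(P(2)/Q(2)) = 0.5586·log₂(0.5586/0.3756) = 0.31986
  P(3)·log₂(P(3)/Q(3)) = 0.1556·log₂(0.1556/0.2332) = -0.09083
  P(4)·log₂(P(4)/Q(4)) = 0.0367·log₂(0.0367/0.3719) = -0.12262

D_KL(P||Q) = 0.91919 + 0.31986 - 0.09083 - 0.12262 = 1.02560 ≈ 1.0256 bits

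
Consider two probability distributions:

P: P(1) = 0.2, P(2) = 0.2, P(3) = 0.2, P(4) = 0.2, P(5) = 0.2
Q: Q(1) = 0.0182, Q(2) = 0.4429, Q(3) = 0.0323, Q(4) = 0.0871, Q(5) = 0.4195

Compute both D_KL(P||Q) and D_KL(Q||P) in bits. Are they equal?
D_KL(P||Q) = 1.0144 bits, D_KL(Q||P) = 0.7040 bits. No, they are not equal.

D_KL(P||Q) = Σ P(x) log₂(P(x)/Q(x))

Computing term by term:
  P(1)·log₂(P(1)/Q(1)) = 0.2·log₂(0.2/0.0182) = 0.69160
  P(2)·log₂(P(2)/Q(2)) = 0.2·log₂(0.2/0.4429) = -0.22940
  P(3)·log₂(P(3)/Q(3)) = 0.2·log₂(0.2/0.0323) = 0.52608
  P(4)·log₂(P(4)/Q(4)) = 0.2·log₂(0.2/0.0871) = 0.23985
  P(5)·log₂(P(5)/Q(5)) = 0.2·log₂(0.2/0.4195) = -0.21373

D_KL(P||Q) = 0.69160 - 0.22940 + 0.52608 + 0.23985 - 0.21373 = 1.01440 ≈ 1.0144 bits

D_KL(Q||P) = Σ Q(x) log₂(Q(x)/P(x))

Computing term by term:
  Q(1)·log₂(Q(1)/P(1)) = 0.0182·log₂(0.0182/0.2) = -0.06294
  Q(2)·log₂(Q(2)/P(2)) = 0.4429·log₂(0.4429/0.2) = 0.50800
  Q(3)·log₂(Q(3)/P(3)) = 0.0323·log₂(0.0323/0.2) = -0.08496
  Q(4)·log₂(Q(4)/P(4)) = 0.0871·log₂(0.0871/0.2) = -0.10446
  Q(5)·log₂(Q(5)/P(5)) = 0.4195·log₂(0.4195/0.2) = 0.44831

D_KL(Q||P) = -0.06294 + 0.50800 - 0.08496 - 0.10446 + 0.44831 = 0.70395 ≈ 0.7040 bits

These are NOT equal (difference: 0.3104 bits). KL divergence is asymmetric: D_KL(P||Q) ≠ D_KL(Q||P) in general.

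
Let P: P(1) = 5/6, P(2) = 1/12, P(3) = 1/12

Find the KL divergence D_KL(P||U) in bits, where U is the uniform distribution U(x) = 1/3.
0.7683 bits

U(i) = 1/3 for all i

D_KL(P||U) = Σ P(x) log₂(P(x) / (1/3))
           = Σ P(x) log₂(P(x)) + log₂(3)
           = log₂(3) - H(P)

H(P) = -Σ P(x) log₂(P(x)):
  -P(1)·log₂(P(1)) = -(5/6)·log₂(5/6) = 0.21920
  -P(2)·log₂(P(2)) = -(1/12)·log₂(1/12) = 0.29875
  -P(3)·log₂(P(3)) = -(1/12)·log₂(1/12) = 0.29875
H(P) = 0.21920 + 0.29875 + 0.29875 = 0.81670 bits

log₂(3) = 1.58496 bits

D_KL(P||U) = 1.58496 - 0.81670 = 0.76826 ≈ 0.7683 bits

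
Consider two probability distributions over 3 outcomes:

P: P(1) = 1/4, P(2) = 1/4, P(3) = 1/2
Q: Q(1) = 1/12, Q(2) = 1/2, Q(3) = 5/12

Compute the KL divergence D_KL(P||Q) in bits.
0.2778 bits

D_KL(P||Q) = Σ P(x) log₂(P(x)/Q(x))

Computing term by term:
  P(1)·log₂(P(1)/Q(1)) = (1/4)·log₂((1/4)/(1/12)) = 0.39624
  P(2)·log₂(P(2)/Q(2)) = (1/4)·log₂((1/4)/(1/2)) = -0.25000
  P(3)·log₂(P(3)/Q(3)) = (1/2)·log₂((1/2)/(5/12)) = 0.13152

D_KL(P||Q) = 0.39624 - 0.25000 + 0.13152 = 0.27776 ≈ 0.2778 bits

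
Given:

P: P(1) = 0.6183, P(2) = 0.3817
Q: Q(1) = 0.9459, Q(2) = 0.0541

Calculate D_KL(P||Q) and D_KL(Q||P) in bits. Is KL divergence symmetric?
D_KL(P||Q) = 0.6967 bits, D_KL(Q||P) = 0.4277 bits. No, KL divergence is not symmetric.

D_KL(P||Q) = Σ P(x) log₂(P(x)/Q(x))

Computing term by term:
  P(1)·log₂(P(1)/Q(1)) = 0.6183·log₂(0.6183/0.9459) = -0.37925
  P(2)·log₂(P(2)/Q(2)) = 0.3817·log₂(0.3817/0.0541) = 1.07591

D_KL(P||Q) = -0.37925 + 1.07591 = 0.69666 ≈ 0.6967 bits

D_KL(Q||P) = Σ Q(x) log₂(Q(x)/P(x))

Computing term by term:
  Q(1)·log₂(Q(1)/P(1)) = 0.9459·log₂(0.9459/0.6183) = 0.58020
  Q(2)·log₂(Q(2)/P(2)) = 0.0541·log₂(0.0541/0.3817) = -0.15249

D_KL(Q||P) = 0.58020 - 0.15249 = 0.42771 ≈ 0.4277 bits

These are NOT equal (difference: 0.2690 bits). KL divergence is asymmetric: D_KL(P||Q) ≠ D_KL(Q||P) in general.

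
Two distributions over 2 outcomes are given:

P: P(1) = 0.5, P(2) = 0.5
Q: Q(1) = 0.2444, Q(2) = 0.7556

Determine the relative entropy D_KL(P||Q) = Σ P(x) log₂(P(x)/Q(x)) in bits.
0.2185 bits

D_KL(P||Q) = Σ P(x) log₂(P(x)/Q(x))

Computing term by term:
  P(1)·log₂(P(1)/Q(1)) = 0.5·log₂(0.5/0.2444) = 0.51634
  P(2)·log₂(P(2)/Q(2)) = 0.5·log₂(0.5/0.7556) = -0.29785

D_KL(P||Q) = 0.51634 - 0.29785 = 0.21849 ≈ 0.2185 bits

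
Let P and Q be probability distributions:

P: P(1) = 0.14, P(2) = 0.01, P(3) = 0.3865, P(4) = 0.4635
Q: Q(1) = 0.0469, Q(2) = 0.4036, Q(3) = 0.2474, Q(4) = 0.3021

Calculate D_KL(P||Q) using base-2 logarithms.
0.7025 bits

D_KL(P||Q) = Σ P(x) log₂(P(x)/Q(x))

Computing term by term:
  P(1)·log₂(P(1)/Q(1)) = 0.14·log₂(0.14/0.0469) = 0.22089
  P(2)·log₂(P(2)/Q(2)) = 0.01·log₂(0.01/0.4036) = -0.05335
  P(3)·log₂(P(3)/Q(3)) = 0.3865·log₂(0.3865/0.2474) = 0.24876
  P(4)·log₂(P(4)/Q(4)) = 0.4635·log₂(0.4635/0.3021) = 0.28623

D_KL(P||Q) = 0.22089 - 0.05335 + 0.24876 + 0.28623 = 0.70253 ≈ 0.7025 bits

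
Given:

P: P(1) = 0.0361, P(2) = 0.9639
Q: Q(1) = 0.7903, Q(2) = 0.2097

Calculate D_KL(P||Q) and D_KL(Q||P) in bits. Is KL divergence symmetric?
D_KL(P||Q) = 1.9604 bits, D_KL(Q||P) = 3.0572 bits. No, KL divergence is not symmetric.

D_KL(P||Q) = Σ P(x) log₂(P(x)/Q(x))

Computing term by term:
  P(1)·log₂(P(1)/Q(1)) = 0.0361·log₂(0.0361/0.7903) = -0.16073
  P(2)·log₂(P(2)/Q(2)) = 0.9639·log₂(0.9639/0.2097) = 2.12112

D_KL(P||Q) = -0.16073 + 2.12112 = 1.96039 ≈ 1.9604 bits

D_KL(Q||P) = Σ Q(x) log₂(Q(x)/P(x))

Computing term by term:
  Q(1)·log₂(Q(1)/P(1)) = 0.7903·log₂(0.7903/0.0361) = 3.51868
  Q(2)·log₂(Q(2)/P(2)) = 0.2097·log₂(0.2097/0.9639) = -0.46146

D_KL(Q||P) = 3.51868 - 0.46146 = 3.05722 ≈ 3.0572 bits

These are NOT equal (difference: 1.0968 bits). KL divergence is asymmetric: D_KL(P||Q) ≠ D_KL(Q||P) in general.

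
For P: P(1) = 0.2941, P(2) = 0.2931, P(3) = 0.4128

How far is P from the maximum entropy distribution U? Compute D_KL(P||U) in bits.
0.0198 bits

U(i) = 1/3 for all i

D_KL(P||U) = Σ P(x) log₂(P(x) / (1/3))
           = Σ P(x) log₂(P(x)) + log₂(3)
           = log₂(3) - H(P)

H(P) = -Σ P(x) log₂(P(x)):
  -P(1)·log₂(P(1)) = -(0.2941)·log₂(0.2941) = 0.51927
  -P(2)·log₂(P(2)) = -(0.2931)·log₂(0.2931) = 0.51894
  -P(3)·log₂(P(3)) = -(0.4128)·log₂(0.4128) = 0.52693
H(P) = 0.51927 + 0.51894 + 0.52693 = 1.56514 bits

log₂(3) = 1.58496 bits

D_KL(P||U) = 1.58496 - 1.56514 = 0.01982 ≈ 0.0198 bits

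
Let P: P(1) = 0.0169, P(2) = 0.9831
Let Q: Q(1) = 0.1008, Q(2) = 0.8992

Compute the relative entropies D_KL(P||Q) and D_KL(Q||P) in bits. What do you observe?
D_KL(P||Q) = 0.0830 bits, D_KL(Q||P) = 0.1440 bits. The two directions give different values (D_KL(Q||P) exceeds D_KL(P||Q) by 0.0610 bits): KL divergence is asymmetric.

D_KL(P||Q) = Σ P(x) log₂(P(x)/Q(x))

Computing term by term:
  P(1)·log₂(P(1)/Q(1)) = 0.0169·log₂(0.0169/0.1008) = -0.04354
  P(2)·log₂(P(2)/Q(2)) = 0.9831·log₂(0.9831/0.8992) = 0.12652

D_KL(P||Q) = -0.04354 + 0.12652 = 0.08298 ≈ 0.0830 bits

D_KL(Q||P) = Σ Q(x) log₂(Q(x)/P(x))

Computing term by term:
  Q(1)·log₂(Q(1)/P(1)) = 0.1008·log₂(0.1008/0.0169) = 0.25970
  Q(2)·log₂(Q(2)/P(2)) = 0.8992·log₂(0.8992/0.9831) = -0.11572

D_KL(Q||P) = 0.25970 - 0.11572 = 0.14398 ≈ 0.1440 bits

These are NOT equal (difference: 0.0610 bits). KL divergence is asymmetric: D_KL(P||Q) ≠ D_KL(Q||P) in general.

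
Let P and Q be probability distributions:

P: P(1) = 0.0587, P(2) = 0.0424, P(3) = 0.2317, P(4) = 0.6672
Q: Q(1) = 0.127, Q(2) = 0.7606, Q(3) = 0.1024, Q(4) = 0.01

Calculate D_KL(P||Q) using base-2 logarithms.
4.0743 bits

D_KL(P||Q) = Σ P(x) log₂(P(x)/Q(x))

Computing term by term:
  P(1)·log₂(P(1)/Q(1)) = 0.0587·log₂(0.0587/0.127) = -0.06536
  P(2)·log₂(P(2)/Q(2)) = 0.0424·log₂(0.0424/0.7606) = -0.17660
  P(3)·log₂(P(3)/Q(3)) = 0.2317·log₂(0.2317/0.1024) = 0.27295
  P(4)·log₂(P(4)/Q(4)) = 0.6672·log₂(0.6672/0.01) = 4.04326

D_KL(P||Q) = -0.06536 - 0.17660 + 0.27295 + 4.04326 = 4.07425 ≈ 4.0743 bits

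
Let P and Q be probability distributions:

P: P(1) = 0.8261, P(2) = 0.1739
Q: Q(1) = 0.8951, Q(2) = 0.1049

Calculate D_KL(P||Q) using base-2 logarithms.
0.0312 bits

D_KL(P||Q) = Σ P(x) log₂(P(x)/Q(x))

Computing term by term:
  P(1)·log₂(P(1)/Q(1)) = 0.8261·log₂(0.8261/0.8951) = -0.09561
  P(2)·log₂(P(2)/Q(2)) = 0.1739·log₂(0.1739/0.1049) = 0.12682

D_KL(P||Q) = -0.09561 + 0.12682 = 0.03121 ≈ 0.0312 bits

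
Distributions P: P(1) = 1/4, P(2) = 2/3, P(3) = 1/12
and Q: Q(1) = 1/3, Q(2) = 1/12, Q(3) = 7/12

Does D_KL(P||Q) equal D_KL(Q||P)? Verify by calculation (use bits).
D_KL(P||Q) = 1.6623 bits, D_KL(Q||P) = 1.5260 bits. No — D_KL(P||Q) ≠ D_KL(Q||P) for this pair.

D_KL(P||Q) = Σ P(x) log₂(P(x)/Q(x))

Computing term by term:
  P(1)·log₂(P(1)/Q(1)) = (1/4)·log₂((1/4)/(1/3)) = -0.10376
  P(2)·log₂(P(2)/Q(2)) = (2/3)·log₂((2/3)/(1/12)) = 2.00000
  P(3)·log₂(P(3)/Q(3)) = (1/12)·log₂((1/12)/(7/12)) = -0.23395

D_KL(P||Q) = -0.10376 + 2.00000 - 0.23395 = 1.66229 ≈ 1.6623 bits

D_KL(Q||P) = Σ Q(x) log₂(Q(x)/P(x))

Computing term by term:
  Q(1)·log₂(Q(1)/P(1)) = (1/3)·log₂((1/3)/(1/4)) = 0.13835
  Q(2)·log₂(Q(2)/P(2)) = (1/12)·log₂((1/12)/(2/3)) = -0.25000
  Q(3)·log₂(Q(3)/P(3)) = (7/12)·log₂((7/12)/(1/12)) = 1.63762

D_KL(Q||P) = 0.13835 - 0.25000 + 1.63762 = 1.52597 ≈ 1.5260 bits

These are NOT equal (difference: 0.1363 bits). KL divergence is asymmetric: D_KL(P||Q) ≠ D_KL(Q||P) in general.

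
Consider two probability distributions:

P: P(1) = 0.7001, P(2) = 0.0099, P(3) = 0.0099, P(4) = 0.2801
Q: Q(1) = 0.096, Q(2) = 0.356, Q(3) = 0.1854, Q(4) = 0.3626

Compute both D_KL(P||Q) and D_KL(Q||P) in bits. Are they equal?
D_KL(P||Q) = 1.8095 bits, D_KL(Q||P) = 2.4835 bits. No, they are not equal.

D_KL(P||Q) = Σ P(x) log₂(P(x)/Q(x))

Computing term by term:
  P(1)·log₂(P(1)/Q(1)) = 0.7001·log₂(0.7001/0.096) = 2.00680
  P(2)·log₂(P(2)/Q(2)) = 0.0099·log₂(0.0099/0.356) = -0.05117
  P(3)·log₂(P(3)/Q(3)) = 0.0099·log₂(0.0099/0.1854) = -0.04185
  P(4)·log₂(P(4)/Q(4)) = 0.2801·log₂(0.2801/0.3626) = -0.10432

D_KL(P||Q) = 2.00680 - 0.05117 - 0.04185 - 0.10432 = 1.80946 ≈ 1.8095 bits

D_KL(Q||P) = Σ Q(x) log₂(Q(x)/P(x))

Computing term by term:
  Q(1)·log₂(Q(1)/P(1)) = 0.096·log₂(0.096/0.7001) = -0.27518
  Q(2)·log₂(Q(2)/P(2)) = 0.356·log₂(0.356/0.0099) = 1.83992
  Q(3)·log₂(Q(3)/P(3)) = 0.1854·log₂(0.1854/0.0099) = 0.78370
  Q(4)·log₂(Q(4)/P(4)) = 0.3626·log₂(0.3626/0.2801) = 0.13505

D_KL(Q||P) = -0.27518 + 1.83992 + 0.78370 + 0.13505 = 2.48349 ≈ 2.4835 bits

These are NOT equal (difference: 0.6740 bits). KL divergence is asymmetric: D_KL(P||Q) ≠ D_KL(Q||P) in general.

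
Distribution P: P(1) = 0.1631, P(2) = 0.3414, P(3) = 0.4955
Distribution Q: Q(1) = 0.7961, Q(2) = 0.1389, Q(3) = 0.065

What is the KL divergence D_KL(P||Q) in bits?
1.5219 bits

D_KL(P||Q) = Σ P(x) log₂(P(x)/Q(x))

Computing term by term:
  P(1)·log₂(P(1)/Q(1)) = 0.1631·log₂(0.1631/0.7961) = -0.37304
  P(2)·log₂(P(2)/Q(2)) = 0.3414·log₂(0.3414/0.1389) = 0.44294
  P(3)·log₂(P(3)/Q(3)) = 0.4955·log₂(0.4955/0.065) = 1.45200

D_KL(P||Q) = -0.37304 + 0.44294 + 1.45200 = 1.52190 ≈ 1.5219 bits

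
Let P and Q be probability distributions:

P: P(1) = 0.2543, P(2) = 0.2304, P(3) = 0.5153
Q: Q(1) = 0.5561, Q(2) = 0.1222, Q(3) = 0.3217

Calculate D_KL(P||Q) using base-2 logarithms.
0.2740 bits

D_KL(P||Q) = Σ P(x) log₂(P(x)/Q(x))

Computing term by term:
  P(1)·log₂(P(1)/Q(1)) = 0.2543·log₂(0.2543/0.5561) = -0.28706
  P(2)·log₂(P(2)/Q(2)) = 0.2304·log₂(0.2304/0.1222) = 0.21079
  P(3)·log₂(P(3)/Q(3)) = 0.5153·log₂(0.5153/0.3217) = 0.35025

D_KL(P||Q) = -0.28706 + 0.21079 + 0.35025 = 0.27398 ≈ 0.2740 bits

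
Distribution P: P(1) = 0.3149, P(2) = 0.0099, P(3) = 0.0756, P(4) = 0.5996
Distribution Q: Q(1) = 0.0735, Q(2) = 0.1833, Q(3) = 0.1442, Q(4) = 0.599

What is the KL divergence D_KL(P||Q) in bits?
0.5498 bits

D_KL(P||Q) = Σ P(x) log₂(P(x)/Q(x))

Computing term by term:
  P(1)·log₂(P(1)/Q(1)) = 0.3149·log₂(0.3149/0.0735) = 0.66100
  P(2)·log₂(P(2)/Q(2)) = 0.0099·log₂(0.0099/0.1833) = -0.04169
  P(3)·log₂(P(3)/Q(3)) = 0.0756·log₂(0.0756/0.1442) = -0.07043
  P(4)·log₂(P(4)/Q(4)) = 0.5996·log₂(0.5996/0.599) = 0.00087

D_KL(P||Q) = 0.66100 - 0.04169 - 0.07043 + 0.00087 = 0.54975 ≈ 0.5498 bits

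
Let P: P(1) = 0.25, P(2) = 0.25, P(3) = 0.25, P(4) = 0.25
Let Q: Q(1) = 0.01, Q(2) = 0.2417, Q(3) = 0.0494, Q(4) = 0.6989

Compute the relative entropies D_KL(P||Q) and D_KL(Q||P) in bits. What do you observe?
D_KL(P||Q) = 1.3872 bits, D_KL(Q||P) = 0.8628 bits. The two directions give different values (D_KL(P||Q) exceeds D_KL(Q||P) by 0.5244 bits): KL divergence is asymmetric.

D_KL(P||Q) = Σ P(x) log₂(P(x)/Q(x))

Computing term by term:
  P(1)·log₂(P(1)/Q(1)) = 0.25·log₂(0.25/0.01) = 1.16096
  P(2)·log₂(P(2)/Q(2)) = 0.25·log₂(0.25/0.2417) = 0.01218
  P(3)·log₂(P(3)/Q(3)) = 0.25·log₂(0.25/0.0494) = 0.58484
  P(4)·log₂(P(4)/Q(4)) = 0.25·log₂(0.25/0.6989) = -0.37079

D_KL(P||Q) = 1.16096 + 0.01218 + 0.58484 - 0.37079 = 1.38719 ≈ 1.3872 bits

D_KL(Q||P) = Σ Q(x) log₂(Q(x)/P(x))

Computing term by term:
  Q(1)·log₂(Q(1)/P(1)) = 0.01·log₂(0.01/0.25) = -0.04644
  Q(2)·log₂(Q(2)/P(2)) = 0.2417·log₂(0.2417/0.25) = -0.01177
  Q(3)·log₂(Q(3)/P(3)) = 0.0494·log₂(0.0494/0.25) = -0.11556
  Q(4)·log₂(Q(4)/P(4)) = 0.6989·log₂(0.6989/0.25) = 1.03658

D_KL(Q||P) = -0.04644 - 0.01177 - 0.11556 + 1.03658 = 0.86281 ≈ 0.8628 bits

These are NOT equal (difference: 0.5244 bits). KL divergence is asymmetric: D_KL(P||Q) ≠ D_KL(Q||P) in general.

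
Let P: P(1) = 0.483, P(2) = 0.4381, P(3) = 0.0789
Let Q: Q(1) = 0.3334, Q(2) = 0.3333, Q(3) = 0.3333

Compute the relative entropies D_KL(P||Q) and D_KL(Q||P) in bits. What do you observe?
D_KL(P||Q) = 0.2671 bits, D_KL(Q||P) = 0.3831 bits. The two directions give different values (D_KL(Q||P) exceeds D_KL(P||Q) by 0.1160 bits): KL divergence is asymmetric.

D_KL(P||Q) = Σ P(x) log₂(P(x)/Q(x))

Computing term by term:
  P(1)·log₂(P(1)/Q(1)) = 0.483·log₂(0.483/0.3334) = 0.25829
  P(2)·log₂(P(2)/Q(2)) = 0.4381·log₂(0.4381/0.3333) = 0.17280
  P(3)·log₂(P(3)/Q(3)) = 0.0789·log₂(0.0789/0.3333) = -0.16401

D_KL(P||Q) = 0.25829 + 0.17280 - 0.16401 = 0.26708 ≈ 0.2671 bits

D_KL(Q||P) = Σ Q(x) log₂(Q(x)/P(x))

Computing term by term:
  Q(1)·log₂(Q(1)/P(1)) = 0.3334·log₂(0.3334/0.483) = -0.17829
  Q(2)·log₂(Q(2)/P(2)) = 0.3333·log₂(0.3333/0.4381) = -0.13147
  Q(3)·log₂(Q(3)/P(3)) = 0.3333·log₂(0.3333/0.0789) = 0.69284

D_KL(Q||P) = -0.17829 - 0.13147 + 0.69284 = 0.38308 ≈ 0.3831 bits

These are NOT equal (difference: 0.1160 bits). KL divergence is asymmetric: D_KL(P||Q) ≠ D_KL(Q||P) in general.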